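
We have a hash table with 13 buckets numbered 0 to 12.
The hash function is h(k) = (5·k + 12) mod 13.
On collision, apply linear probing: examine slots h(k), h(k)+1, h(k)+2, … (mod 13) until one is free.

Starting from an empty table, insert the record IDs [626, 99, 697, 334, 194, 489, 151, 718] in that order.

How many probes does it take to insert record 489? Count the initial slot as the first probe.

3

626 hashes to 9; slot 9 is free => place at 9.
99 hashes to 0; slot 0 is free => place at 0.
697 hashes to 0; 0 taken => place at 1.
334 hashes to 5; slot 5 is free => place at 5.
194 hashes to 7; slot 7 is free => place at 7.
489 hashes to 0; 0,1 taken => place at 2.
151 hashes to 0; 0,1,2 taken => place at 3.
718 hashes to 1; 1,2,3 taken => place at 4.
Table: [99, 697, 489, 151, 718, 334, ., 194, ., 626, ., ., .]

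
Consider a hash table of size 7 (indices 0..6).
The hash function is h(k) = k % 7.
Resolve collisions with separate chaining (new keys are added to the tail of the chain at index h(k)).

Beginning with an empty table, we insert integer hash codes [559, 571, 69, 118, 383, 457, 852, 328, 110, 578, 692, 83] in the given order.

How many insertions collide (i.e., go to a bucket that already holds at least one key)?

559 -> bucket 6
571 -> bucket 4
69 -> bucket 6 (collision)
118 -> bucket 6 (collision)
383 -> bucket 5
457 -> bucket 2
852 -> bucket 5 (collision)
328 -> bucket 6 (collision)
110 -> bucket 5 (collision)
578 -> bucket 4 (collision)
692 -> bucket 6 (collision)
83 -> bucket 6 (collision)
Final buckets:
0: —
1: —
2: 457
3: —
4: 571 -> 578
5: 383 -> 852 -> 110
6: 559 -> 69 -> 118 -> 328 -> 692 -> 83

8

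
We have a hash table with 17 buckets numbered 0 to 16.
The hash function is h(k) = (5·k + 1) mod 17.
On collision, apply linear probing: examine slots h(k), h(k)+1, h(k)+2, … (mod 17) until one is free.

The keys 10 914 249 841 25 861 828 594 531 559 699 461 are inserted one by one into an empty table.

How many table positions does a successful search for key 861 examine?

10 hashes to 0; slot 0 is free -> place at 0.
914 hashes to 15; slot 15 is free -> place at 15.
249 hashes to 5; slot 5 is free -> place at 5.
841 hashes to 7; slot 7 is free -> place at 7.
25 hashes to 7; 7 taken -> place at 8.
861 hashes to 5; 5 taken -> place at 6.
828 hashes to 10; slot 10 is free -> place at 10.
594 hashes to 13; slot 13 is free -> place at 13.
531 hashes to 4; slot 4 is free -> place at 4.
559 hashes to 8; 8 taken -> place at 9.
699 hashes to 11; slot 11 is free -> place at 11.
461 hashes to 11; 11 taken -> place at 12.
Table: [10, ∅, ∅, ∅, 531, 249, 861, 841, 25, 559, 828, 699, 461, 594, ∅, 914, ∅]
Lookup 861: h=5, probe 5,6 → found at 6.

2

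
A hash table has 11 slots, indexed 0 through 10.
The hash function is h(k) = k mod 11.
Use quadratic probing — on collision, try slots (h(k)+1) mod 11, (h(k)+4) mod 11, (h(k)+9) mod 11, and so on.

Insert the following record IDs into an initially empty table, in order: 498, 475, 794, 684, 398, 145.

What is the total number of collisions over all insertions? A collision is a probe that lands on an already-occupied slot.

Insert 498: h=3, slot 3 empty => index 3.
Insert 475: h=2, slot 2 empty => index 2.
Insert 794: h=2, slots 2,3 occupied => index 6.
Insert 684: h=2, slots 2,3,6 occupied => index 0.
Insert 398: h=2, slots 2,3,6,0 occupied => index 7.
Insert 145: h=2, slots 2,3,6,0,7 occupied => index 5.
Table: [684, ., 475, 498, ., 145, 794, 398, ., ., .]

14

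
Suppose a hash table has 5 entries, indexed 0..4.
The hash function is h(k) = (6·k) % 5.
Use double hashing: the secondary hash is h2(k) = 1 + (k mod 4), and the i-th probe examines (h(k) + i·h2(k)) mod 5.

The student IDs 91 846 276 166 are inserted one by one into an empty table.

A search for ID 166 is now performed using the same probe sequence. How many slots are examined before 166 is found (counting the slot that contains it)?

91 hashes to 1; slot 1 is free -> place at 1.
846 hashes to 1, h2=3; 1 taken -> place at 4.
276 hashes to 1, h2=1; 1 taken -> place at 2.
166 hashes to 1, h2=3; 1,4,2 taken -> place at 0.
Table: [166, 91, 276, ., 846]
Lookup 166: h=1, h2=3, probe 1,4,2,0 → found at 0.

4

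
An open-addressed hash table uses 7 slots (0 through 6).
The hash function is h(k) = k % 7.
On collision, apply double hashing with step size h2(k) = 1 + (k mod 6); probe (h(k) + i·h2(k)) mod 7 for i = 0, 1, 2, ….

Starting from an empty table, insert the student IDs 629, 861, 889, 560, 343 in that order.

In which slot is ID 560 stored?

3

629: h=6 → slot 6
861: h=0 → slot 0
889: h=0, h2=2, probe 0,2 → slot 2
560: h=0, h2=3, probe 0,3 → slot 3
343: h=0, h2=2, probe 0,2,4 → slot 4
Table: [861, ∅, 889, 560, 343, ∅, 629]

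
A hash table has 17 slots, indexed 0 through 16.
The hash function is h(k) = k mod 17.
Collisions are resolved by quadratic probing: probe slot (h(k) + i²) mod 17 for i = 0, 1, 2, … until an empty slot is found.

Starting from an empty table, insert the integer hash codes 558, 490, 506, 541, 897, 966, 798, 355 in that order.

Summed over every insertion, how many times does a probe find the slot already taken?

10

558: h=14 → slot 14
490: h=14, probe 14,15 → slot 15
506: h=13 → slot 13
541: h=14, probe 14,15,1 → slot 1
897: h=13, probe 13,14,0 → slot 0
966: h=14, probe 14,15,1,6 → slot 6
798: h=16 → slot 16
355: h=15, probe 15,16,2 → slot 2
Table: [897, 541, 355, —, —, —, 966, —, —, —, —, —, —, 506, 558, 490, 798]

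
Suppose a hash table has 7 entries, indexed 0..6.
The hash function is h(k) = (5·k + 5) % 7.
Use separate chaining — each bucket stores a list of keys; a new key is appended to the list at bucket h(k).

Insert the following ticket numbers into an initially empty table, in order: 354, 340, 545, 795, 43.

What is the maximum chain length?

Insert 354: h=4, bucket 4 empty -> new chain.
Insert 340: h=4, bucket 4 nonempty -> append to chain.
Insert 545: h=0, bucket 0 empty -> new chain.
Insert 795: h=4, bucket 4 nonempty -> append to chain.
Insert 43: h=3, bucket 3 empty -> new chain.
Final buckets:
0: 545
1: _
2: _
3: 43
4: 354 -> 340 -> 795
5: _
6: _

3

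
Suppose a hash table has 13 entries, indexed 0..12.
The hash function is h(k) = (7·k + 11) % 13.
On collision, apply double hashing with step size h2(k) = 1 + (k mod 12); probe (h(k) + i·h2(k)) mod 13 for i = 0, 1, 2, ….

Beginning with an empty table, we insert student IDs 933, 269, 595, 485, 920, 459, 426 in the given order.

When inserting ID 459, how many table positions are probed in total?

2

Insert 933: h=3, slot 3 empty => index 3.
Insert 269: h=9, slot 9 empty => index 9.
Insert 595: h=3, h2=8, slot 3 occupied => index 11.
Insert 485: h=0, slot 0 empty => index 0.
Insert 920: h=3, h2=9, slot 3 occupied => index 12.
Insert 459: h=0, h2=4, slot 0 occupied => index 4.
Insert 426: h=3, h2=7, slot 3 occupied => index 10.
Table: [485, ∅, ∅, 933, 459, ∅, ∅, ∅, ∅, 269, 426, 595, 920]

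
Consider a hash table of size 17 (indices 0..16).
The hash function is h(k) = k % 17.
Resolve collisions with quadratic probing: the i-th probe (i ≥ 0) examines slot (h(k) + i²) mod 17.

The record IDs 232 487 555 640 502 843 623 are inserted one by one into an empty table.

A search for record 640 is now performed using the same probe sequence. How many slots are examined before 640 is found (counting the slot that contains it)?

4

232 hashes to 11; slot 11 is free -> place at 11.
487 hashes to 11; 11 taken -> place at 12.
555 hashes to 11; 11,12 taken -> place at 15.
640 hashes to 11; 11,12,15 taken -> place at 3.
502 hashes to 9; slot 9 is free -> place at 9.
843 hashes to 10; slot 10 is free -> place at 10.
623 hashes to 11; 11,12,15,3,10 taken -> place at 2.
Table: [_, _, 623, 640, _, _, _, _, _, 502, 843, 232, 487, _, _, 555, _]
Lookup 640: h=11, probe 11,12,15,3 → found at 3.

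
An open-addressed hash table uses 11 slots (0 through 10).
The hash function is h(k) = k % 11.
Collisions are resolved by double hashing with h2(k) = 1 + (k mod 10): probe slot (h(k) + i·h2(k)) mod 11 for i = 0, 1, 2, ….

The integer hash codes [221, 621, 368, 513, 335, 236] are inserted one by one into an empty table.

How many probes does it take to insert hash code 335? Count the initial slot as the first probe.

221 hashes to 1; slot 1 is free => place at 1.
621 hashes to 5; slot 5 is free => place at 5.
368 hashes to 5, h2=9; 5 taken => place at 3.
513 hashes to 7; slot 7 is free => place at 7.
335 hashes to 5, h2=6; 5 taken => place at 0.
236 hashes to 5, h2=7; 5,1 taken => place at 8.
Table: [335, 221, —, 368, —, 621, —, 513, 236, —, —]

2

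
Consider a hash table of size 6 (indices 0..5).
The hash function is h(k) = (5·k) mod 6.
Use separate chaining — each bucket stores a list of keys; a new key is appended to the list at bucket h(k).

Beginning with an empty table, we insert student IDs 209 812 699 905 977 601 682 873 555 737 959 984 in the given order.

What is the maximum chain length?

5

Insert 209: h=1, bucket 1 empty → new chain.
Insert 812: h=4, bucket 4 empty → new chain.
Insert 699: h=3, bucket 3 empty → new chain.
Insert 905: h=1, bucket 1 nonempty → append to chain.
Insert 977: h=1, bucket 1 nonempty → append to chain.
Insert 601: h=5, bucket 5 empty → new chain.
Insert 682: h=2, bucket 2 empty → new chain.
Insert 873: h=3, bucket 3 nonempty → append to chain.
Insert 555: h=3, bucket 3 nonempty → append to chain.
Insert 737: h=1, bucket 1 nonempty → append to chain.
Insert 959: h=1, bucket 1 nonempty → append to chain.
Insert 984: h=0, bucket 0 empty → new chain.
Final buckets:
0: 984
1: 209 -> 905 -> 977 -> 737 -> 959
2: 682
3: 699 -> 873 -> 555
4: 812
5: 601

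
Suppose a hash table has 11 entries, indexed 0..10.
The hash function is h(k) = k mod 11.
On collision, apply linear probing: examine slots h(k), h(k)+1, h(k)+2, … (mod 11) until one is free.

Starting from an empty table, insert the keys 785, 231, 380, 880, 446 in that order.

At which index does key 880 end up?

1

785 hashes to 4; slot 4 is free → place at 4.
231 hashes to 0; slot 0 is free → place at 0.
380 hashes to 6; slot 6 is free → place at 6.
880 hashes to 0; 0 taken → place at 1.
446 hashes to 6; 6 taken → place at 7.
Table: [231, 880, ., ., 785, ., 380, 446, ., ., .]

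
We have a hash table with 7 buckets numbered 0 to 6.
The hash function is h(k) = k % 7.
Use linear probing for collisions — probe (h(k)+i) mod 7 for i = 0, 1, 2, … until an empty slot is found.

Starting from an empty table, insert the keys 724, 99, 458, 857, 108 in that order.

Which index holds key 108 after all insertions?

6

724: h=3 → slot 3
99: h=1 → slot 1
458: h=3, probe 3,4 → slot 4
857: h=3, probe 3,4,5 → slot 5
108: h=3, probe 3,4,5,6 → slot 6
Table: [—, 99, —, 724, 458, 857, 108]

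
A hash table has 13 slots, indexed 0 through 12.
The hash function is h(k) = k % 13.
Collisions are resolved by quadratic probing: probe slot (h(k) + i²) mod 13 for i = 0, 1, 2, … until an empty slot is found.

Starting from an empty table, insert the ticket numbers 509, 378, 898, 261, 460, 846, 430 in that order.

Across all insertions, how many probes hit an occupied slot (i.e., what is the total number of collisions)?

Insert 509: h=2, slot 2 empty → index 2.
Insert 378: h=1, slot 1 empty → index 1.
Insert 898: h=1, slots 1,2 occupied → index 5.
Insert 261: h=1, slots 1,2,5 occupied → index 10.
Insert 460: h=5, slot 5 occupied → index 6.
Insert 846: h=1, slots 1,2,5,10 occupied → index 4.
Insert 430: h=1, slots 1,2,5,10,4 occupied → index 0.
Table: [430, 378, 509, ∅, 846, 898, 460, ∅, ∅, ∅, 261, ∅, ∅]

15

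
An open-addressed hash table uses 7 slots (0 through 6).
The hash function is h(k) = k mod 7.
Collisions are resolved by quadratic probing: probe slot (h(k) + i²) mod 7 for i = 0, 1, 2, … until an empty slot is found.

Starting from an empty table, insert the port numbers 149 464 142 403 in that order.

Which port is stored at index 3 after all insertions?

464

149: h=2 => slot 2
464: h=2, probe 2,3 => slot 3
142: h=2, probe 2,3,6 => slot 6
403: h=4 => slot 4
Table: [-, -, 149, 464, 403, -, 142]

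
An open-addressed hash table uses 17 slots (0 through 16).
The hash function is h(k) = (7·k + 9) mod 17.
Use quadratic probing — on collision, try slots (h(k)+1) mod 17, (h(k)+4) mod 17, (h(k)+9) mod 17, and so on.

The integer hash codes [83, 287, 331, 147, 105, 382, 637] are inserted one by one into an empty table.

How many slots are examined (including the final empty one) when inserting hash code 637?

83 hashes to 12; slot 12 is free → place at 12.
287 hashes to 12; 12 taken → place at 13.
331 hashes to 14; slot 14 is free → place at 14.
147 hashes to 1; slot 1 is free → place at 1.
105 hashes to 13; 13,14 taken → place at 0.
382 hashes to 14; 14 taken → place at 15.
637 hashes to 14; 14,15,1 taken → place at 6.
Table: [105, 147, ., ., ., ., 637, ., ., ., ., ., 83, 287, 331, 382, .]

4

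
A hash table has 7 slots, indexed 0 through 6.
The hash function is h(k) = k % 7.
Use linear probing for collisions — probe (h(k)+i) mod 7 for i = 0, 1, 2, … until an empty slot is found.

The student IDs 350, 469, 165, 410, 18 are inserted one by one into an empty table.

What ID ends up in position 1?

350 hashes to 0; slot 0 is free -> place at 0.
469 hashes to 0; 0 taken -> place at 1.
165 hashes to 4; slot 4 is free -> place at 4.
410 hashes to 4; 4 taken -> place at 5.
18 hashes to 4; 4,5 taken -> place at 6.
Table: [350, 469, -, -, 165, 410, 18]

469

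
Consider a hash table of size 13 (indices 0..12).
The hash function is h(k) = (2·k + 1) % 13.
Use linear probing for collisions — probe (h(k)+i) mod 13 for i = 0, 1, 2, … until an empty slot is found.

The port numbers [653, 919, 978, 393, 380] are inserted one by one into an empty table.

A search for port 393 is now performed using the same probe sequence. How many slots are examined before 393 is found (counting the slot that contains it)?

3

Insert 653: h=7, slot 7 empty → index 7.
Insert 919: h=6, slot 6 empty → index 6.
Insert 978: h=7, slot 7 occupied → index 8.
Insert 393: h=7, slots 7,8 occupied → index 9.
Insert 380: h=7, slots 7,8,9 occupied → index 10.
Table: [-, -, -, -, -, -, 919, 653, 978, 393, 380, -, -]
Lookup 393: h=7, probe 7,8,9 → found at 9.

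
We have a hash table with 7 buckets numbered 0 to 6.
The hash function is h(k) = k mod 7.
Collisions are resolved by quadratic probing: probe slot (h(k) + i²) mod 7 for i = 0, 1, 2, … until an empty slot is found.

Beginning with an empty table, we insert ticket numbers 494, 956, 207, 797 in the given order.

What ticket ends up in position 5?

956

Insert 494: h=4, slot 4 empty => index 4.
Insert 956: h=4, slot 4 occupied => index 5.
Insert 207: h=4, slots 4,5 occupied => index 1.
Insert 797: h=6, slot 6 empty => index 6.
Table: [∅, 207, ∅, ∅, 494, 956, 797]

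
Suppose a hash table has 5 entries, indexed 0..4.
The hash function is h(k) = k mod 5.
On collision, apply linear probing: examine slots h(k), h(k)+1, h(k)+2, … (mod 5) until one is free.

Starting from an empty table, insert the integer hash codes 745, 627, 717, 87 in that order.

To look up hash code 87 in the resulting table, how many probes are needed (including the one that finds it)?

3

Insert 745: h=0, slot 0 empty => index 0.
Insert 627: h=2, slot 2 empty => index 2.
Insert 717: h=2, slot 2 occupied => index 3.
Insert 87: h=2, slots 2,3 occupied => index 4.
Table: [745, ∅, 627, 717, 87]
Lookup 87: h=2, probe 2,3,4 → found at 4.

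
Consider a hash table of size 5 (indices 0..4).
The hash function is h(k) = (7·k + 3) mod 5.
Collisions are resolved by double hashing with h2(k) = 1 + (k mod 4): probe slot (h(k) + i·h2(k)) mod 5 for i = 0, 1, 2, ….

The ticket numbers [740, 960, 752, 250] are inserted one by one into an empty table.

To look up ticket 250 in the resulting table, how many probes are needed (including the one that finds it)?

740: h=3 -> slot 3
960: h=3, h2=1, probe 3,4 -> slot 4
752: h=2 -> slot 2
250: h=3, h2=3, probe 3,1 -> slot 1
Table: [∅, 250, 752, 740, 960]
Lookup 250: h=3, h2=3, probe 3,1 → found at 1.

2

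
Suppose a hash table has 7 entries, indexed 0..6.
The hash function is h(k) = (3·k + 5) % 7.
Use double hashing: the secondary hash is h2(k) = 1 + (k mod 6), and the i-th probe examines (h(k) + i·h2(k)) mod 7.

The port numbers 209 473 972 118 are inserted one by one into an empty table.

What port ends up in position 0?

Insert 209: h=2, slot 2 empty → index 2.
Insert 473: h=3, slot 3 empty → index 3.
Insert 972: h=2, h2=1, slots 2,3 occupied → index 4.
Insert 118: h=2, h2=5, slot 2 occupied → index 0.
Table: [118, ∅, 209, 473, 972, ∅, ∅]

118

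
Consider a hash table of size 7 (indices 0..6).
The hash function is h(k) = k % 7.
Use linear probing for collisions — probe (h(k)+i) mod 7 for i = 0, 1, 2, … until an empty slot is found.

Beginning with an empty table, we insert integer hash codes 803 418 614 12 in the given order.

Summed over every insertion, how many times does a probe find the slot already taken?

6

803 hashes to 5; slot 5 is free => place at 5.
418 hashes to 5; 5 taken => place at 6.
614 hashes to 5; 5,6 taken => place at 0.
12 hashes to 5; 5,6,0 taken => place at 1.
Table: [614, 12, _, _, _, 803, 418]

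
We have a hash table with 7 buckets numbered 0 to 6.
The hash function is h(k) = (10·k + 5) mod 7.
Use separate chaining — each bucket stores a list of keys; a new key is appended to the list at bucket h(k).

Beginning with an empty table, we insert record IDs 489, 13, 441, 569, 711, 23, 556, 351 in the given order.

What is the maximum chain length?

2

489 → bucket 2
13 → bucket 2 (collision)
441 → bucket 5
569 → bucket 4
711 → bucket 3
23 → bucket 4 (collision)
556 → bucket 0
351 → bucket 1
Final buckets:
0: 556
1: 351
2: 489 -> 13
3: 711
4: 569 -> 23
5: 441
6: -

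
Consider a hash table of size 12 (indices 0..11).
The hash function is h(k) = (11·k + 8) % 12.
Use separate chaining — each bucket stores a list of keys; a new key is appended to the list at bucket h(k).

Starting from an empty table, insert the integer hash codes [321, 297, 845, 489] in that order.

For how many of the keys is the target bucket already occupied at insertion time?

2

321 -> bucket 11
297 -> bucket 11 (collision)
845 -> bucket 3
489 -> bucket 11 (collision)
Final buckets:
0: -
1: -
2: -
3: 845
4: -
5: -
6: -
7: -
8: -
9: -
10: -
11: 321 -> 297 -> 489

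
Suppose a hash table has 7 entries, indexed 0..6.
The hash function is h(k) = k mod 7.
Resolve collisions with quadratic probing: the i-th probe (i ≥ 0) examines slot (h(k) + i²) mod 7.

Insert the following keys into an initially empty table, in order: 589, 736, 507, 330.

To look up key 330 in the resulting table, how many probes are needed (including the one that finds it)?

3

589 hashes to 1; slot 1 is free -> place at 1.
736 hashes to 1; 1 taken -> place at 2.
507 hashes to 3; slot 3 is free -> place at 3.
330 hashes to 1; 1,2 taken -> place at 5.
Table: [—, 589, 736, 507, —, 330, —]
Lookup 330: h=1, probe 1,2,5 → found at 5.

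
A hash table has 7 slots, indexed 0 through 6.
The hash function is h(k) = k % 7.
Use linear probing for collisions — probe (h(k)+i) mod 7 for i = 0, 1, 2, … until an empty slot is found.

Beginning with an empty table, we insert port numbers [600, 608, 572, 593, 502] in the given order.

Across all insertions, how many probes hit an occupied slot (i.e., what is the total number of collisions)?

Insert 600: h=5, slot 5 empty -> index 5.
Insert 608: h=6, slot 6 empty -> index 6.
Insert 572: h=5, slots 5,6 occupied -> index 0.
Insert 593: h=5, slots 5,6,0 occupied -> index 1.
Insert 502: h=5, slots 5,6,0,1 occupied -> index 2.
Table: [572, 593, 502, —, —, 600, 608]

9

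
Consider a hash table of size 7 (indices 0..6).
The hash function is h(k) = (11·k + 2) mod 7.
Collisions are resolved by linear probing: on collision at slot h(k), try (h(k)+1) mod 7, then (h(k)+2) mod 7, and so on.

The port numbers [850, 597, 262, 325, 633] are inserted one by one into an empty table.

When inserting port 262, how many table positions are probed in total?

2

850 hashes to 0; slot 0 is free → place at 0.
597 hashes to 3; slot 3 is free → place at 3.
262 hashes to 0; 0 taken → place at 1.
325 hashes to 0; 0,1 taken → place at 2.
633 hashes to 0; 0,1,2,3 taken → place at 4.
Table: [850, 262, 325, 597, 633, ., .]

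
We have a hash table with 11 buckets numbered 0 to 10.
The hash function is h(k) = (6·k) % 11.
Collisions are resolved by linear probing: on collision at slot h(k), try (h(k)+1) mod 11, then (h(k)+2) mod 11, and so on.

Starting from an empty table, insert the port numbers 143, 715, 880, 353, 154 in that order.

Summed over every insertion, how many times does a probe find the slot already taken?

Insert 143: h=0, slot 0 empty -> index 0.
Insert 715: h=0, slot 0 occupied -> index 1.
Insert 880: h=0, slots 0,1 occupied -> index 2.
Insert 353: h=6, slot 6 empty -> index 6.
Insert 154: h=0, slots 0,1,2 occupied -> index 3.
Table: [143, 715, 880, 154, —, —, 353, —, —, —, —]

6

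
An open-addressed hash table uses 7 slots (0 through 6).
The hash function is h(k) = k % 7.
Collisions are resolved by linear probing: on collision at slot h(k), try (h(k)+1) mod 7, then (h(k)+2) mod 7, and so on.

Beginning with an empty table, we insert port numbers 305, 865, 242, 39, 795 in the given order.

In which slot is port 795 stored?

1

Insert 305: h=4, slot 4 empty -> index 4.
Insert 865: h=4, slot 4 occupied -> index 5.
Insert 242: h=4, slots 4,5 occupied -> index 6.
Insert 39: h=4, slots 4,5,6 occupied -> index 0.
Insert 795: h=4, slots 4,5,6,0 occupied -> index 1.
Table: [39, 795, -, -, 305, 865, 242]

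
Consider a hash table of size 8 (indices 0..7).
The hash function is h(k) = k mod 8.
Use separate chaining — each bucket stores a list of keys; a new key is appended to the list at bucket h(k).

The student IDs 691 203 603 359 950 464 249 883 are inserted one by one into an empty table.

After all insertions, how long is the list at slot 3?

4

Insert 691: h=3, bucket 3 empty → new chain.
Insert 203: h=3, bucket 3 nonempty → append to chain.
Insert 603: h=3, bucket 3 nonempty → append to chain.
Insert 359: h=7, bucket 7 empty → new chain.
Insert 950: h=6, bucket 6 empty → new chain.
Insert 464: h=0, bucket 0 empty → new chain.
Insert 249: h=1, bucket 1 empty → new chain.
Insert 883: h=3, bucket 3 nonempty → append to chain.
Final buckets:
0: 464
1: 249
2: -
3: 691 -> 203 -> 603 -> 883
4: -
5: -
6: 950
7: 359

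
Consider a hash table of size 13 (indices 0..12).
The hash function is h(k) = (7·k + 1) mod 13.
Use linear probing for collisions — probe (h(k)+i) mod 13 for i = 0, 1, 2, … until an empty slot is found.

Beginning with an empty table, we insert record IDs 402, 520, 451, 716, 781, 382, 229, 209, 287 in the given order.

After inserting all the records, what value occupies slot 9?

402 hashes to 7; slot 7 is free -> place at 7.
520 hashes to 1; slot 1 is free -> place at 1.
451 hashes to 12; slot 12 is free -> place at 12.
716 hashes to 8; slot 8 is free -> place at 8.
781 hashes to 8; 8 taken -> place at 9.
382 hashes to 10; slot 10 is free -> place at 10.
229 hashes to 5; slot 5 is free -> place at 5.
209 hashes to 8; 8,9,10 taken -> place at 11.
287 hashes to 8; 8,9,10,11,12 taken -> place at 0.
Table: [287, 520, _, _, _, 229, _, 402, 716, 781, 382, 209, 451]

781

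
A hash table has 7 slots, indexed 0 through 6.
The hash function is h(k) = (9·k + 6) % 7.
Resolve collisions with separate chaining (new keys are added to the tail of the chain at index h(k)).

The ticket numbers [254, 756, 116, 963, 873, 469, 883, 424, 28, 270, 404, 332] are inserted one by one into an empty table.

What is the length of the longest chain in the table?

4

254 -> bucket 3
756 -> bucket 6
116 -> bucket 0
963 -> bucket 0 (collision)
873 -> bucket 2
469 -> bucket 6 (collision)
883 -> bucket 1
424 -> bucket 0 (collision)
28 -> bucket 6 (collision)
270 -> bucket 0 (collision)
404 -> bucket 2 (collision)
332 -> bucket 5
Final buckets:
0: 116 -> 963 -> 424 -> 270
1: 883
2: 873 -> 404
3: 254
4: _
5: 332
6: 756 -> 469 -> 28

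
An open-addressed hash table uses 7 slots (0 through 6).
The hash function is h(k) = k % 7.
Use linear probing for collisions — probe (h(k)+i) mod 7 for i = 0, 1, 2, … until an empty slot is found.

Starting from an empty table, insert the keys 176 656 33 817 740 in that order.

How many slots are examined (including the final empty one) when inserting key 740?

5

176 hashes to 1; slot 1 is free -> place at 1.
656 hashes to 5; slot 5 is free -> place at 5.
33 hashes to 5; 5 taken -> place at 6.
817 hashes to 5; 5,6 taken -> place at 0.
740 hashes to 5; 5,6,0,1 taken -> place at 2.
Table: [817, 176, 740, ., ., 656, 33]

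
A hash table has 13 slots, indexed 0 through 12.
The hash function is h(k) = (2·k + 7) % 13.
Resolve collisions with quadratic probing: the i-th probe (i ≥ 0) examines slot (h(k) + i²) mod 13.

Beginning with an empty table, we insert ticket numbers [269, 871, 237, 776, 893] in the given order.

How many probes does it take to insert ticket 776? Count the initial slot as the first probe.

3

269 hashes to 12; slot 12 is free => place at 12.
871 hashes to 7; slot 7 is free => place at 7.
237 hashes to 0; slot 0 is free => place at 0.
776 hashes to 12; 12,0 taken => place at 3.
893 hashes to 12; 12,0,3 taken => place at 8.
Table: [237, ∅, ∅, 776, ∅, ∅, ∅, 871, 893, ∅, ∅, ∅, 269]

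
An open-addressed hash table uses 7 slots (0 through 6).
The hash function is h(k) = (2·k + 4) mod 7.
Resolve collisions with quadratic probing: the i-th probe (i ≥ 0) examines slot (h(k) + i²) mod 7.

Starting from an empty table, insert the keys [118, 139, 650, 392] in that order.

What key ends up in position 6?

118 hashes to 2; slot 2 is free => place at 2.
139 hashes to 2; 2 taken => place at 3.
650 hashes to 2; 2,3 taken => place at 6.
392 hashes to 4; slot 4 is free => place at 4.
Table: [_, _, 118, 139, 392, _, 650]

650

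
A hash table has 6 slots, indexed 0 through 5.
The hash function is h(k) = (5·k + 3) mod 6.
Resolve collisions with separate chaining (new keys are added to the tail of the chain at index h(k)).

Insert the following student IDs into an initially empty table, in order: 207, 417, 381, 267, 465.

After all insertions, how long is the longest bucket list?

207 -> bucket 0
417 -> bucket 0 (collision)
381 -> bucket 0 (collision)
267 -> bucket 0 (collision)
465 -> bucket 0 (collision)
Final buckets:
0: 207 -> 417 -> 381 -> 267 -> 465
1: —
2: —
3: —
4: —
5: —

5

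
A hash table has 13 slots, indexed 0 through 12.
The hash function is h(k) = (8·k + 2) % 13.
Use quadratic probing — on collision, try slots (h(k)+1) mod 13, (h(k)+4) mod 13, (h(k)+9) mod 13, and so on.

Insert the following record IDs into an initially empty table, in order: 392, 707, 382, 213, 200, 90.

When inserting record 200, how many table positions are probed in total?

392 hashes to 5; slot 5 is free => place at 5.
707 hashes to 3; slot 3 is free => place at 3.
382 hashes to 3; 3 taken => place at 4.
213 hashes to 3; 3,4 taken => place at 7.
200 hashes to 3; 3,4,7 taken => place at 12.
90 hashes to 7; 7 taken => place at 8.
Table: [., ., ., 707, 382, 392, ., 213, 90, ., ., ., 200]

4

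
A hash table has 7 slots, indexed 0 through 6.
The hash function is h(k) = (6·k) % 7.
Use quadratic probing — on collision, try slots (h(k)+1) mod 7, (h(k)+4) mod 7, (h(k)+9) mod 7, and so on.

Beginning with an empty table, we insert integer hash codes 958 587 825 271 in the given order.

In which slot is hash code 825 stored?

958: h=1 => slot 1
587: h=1, probe 1,2 => slot 2
825: h=1, probe 1,2,5 => slot 5
271: h=2, probe 2,3 => slot 3
Table: [_, 958, 587, 271, _, 825, _]

5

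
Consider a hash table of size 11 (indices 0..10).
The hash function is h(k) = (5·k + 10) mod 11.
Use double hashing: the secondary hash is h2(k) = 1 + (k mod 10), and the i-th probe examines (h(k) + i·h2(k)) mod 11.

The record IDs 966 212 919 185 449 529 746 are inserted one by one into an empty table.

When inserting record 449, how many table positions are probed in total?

2

966: h=0 -> slot 0
212: h=3 -> slot 3
919: h=7 -> slot 7
185: h=0, h2=6, probe 0,6 -> slot 6
449: h=0, h2=10, probe 0,10 -> slot 10
529: h=4 -> slot 4
746: h=0, h2=7, probe 0,7,3,10,6,2 -> slot 2
Table: [966, —, 746, 212, 529, —, 185, 919, —, —, 449]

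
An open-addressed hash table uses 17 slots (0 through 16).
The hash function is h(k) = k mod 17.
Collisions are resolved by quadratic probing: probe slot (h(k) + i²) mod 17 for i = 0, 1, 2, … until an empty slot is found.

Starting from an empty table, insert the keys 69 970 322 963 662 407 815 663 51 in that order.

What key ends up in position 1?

69 hashes to 1; slot 1 is free -> place at 1.
970 hashes to 1; 1 taken -> place at 2.
322 hashes to 16; slot 16 is free -> place at 16.
963 hashes to 11; slot 11 is free -> place at 11.
662 hashes to 16; 16 taken -> place at 0.
407 hashes to 16; 16,0 taken -> place at 3.
815 hashes to 16; 16,0,3 taken -> place at 8.
663 hashes to 0; 0,1 taken -> place at 4.
51 hashes to 0; 0,1,4 taken -> place at 9.
Table: [662, 69, 970, 407, 663, -, -, -, 815, 51, -, 963, -, -, -, -, 322]

69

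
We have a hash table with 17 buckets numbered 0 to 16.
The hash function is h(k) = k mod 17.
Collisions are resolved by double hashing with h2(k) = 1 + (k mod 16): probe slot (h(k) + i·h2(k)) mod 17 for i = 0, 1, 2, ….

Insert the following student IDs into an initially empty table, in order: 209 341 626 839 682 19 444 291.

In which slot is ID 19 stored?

Insert 209: h=5, slot 5 empty → index 5.
Insert 341: h=1, slot 1 empty → index 1.
Insert 626: h=14, slot 14 empty → index 14.
Insert 839: h=6, slot 6 empty → index 6.
Insert 682: h=2, slot 2 empty → index 2.
Insert 19: h=2, h2=4, slots 2,6 occupied → index 10.
Insert 444: h=2, h2=13, slot 2 occupied → index 15.
Insert 291: h=2, h2=4, slots 2,6,10,14,1,5 occupied → index 9.
Table: [—, 341, 682, —, —, 209, 839, —, —, 291, 19, —, —, —, 626, 444, —]

10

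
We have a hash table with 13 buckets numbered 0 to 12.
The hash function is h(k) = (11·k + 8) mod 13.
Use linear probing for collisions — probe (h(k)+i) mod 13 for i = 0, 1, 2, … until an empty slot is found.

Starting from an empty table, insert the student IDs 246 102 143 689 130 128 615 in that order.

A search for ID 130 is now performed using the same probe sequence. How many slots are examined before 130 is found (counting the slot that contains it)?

Insert 246: h=10, slot 10 empty -> index 10.
Insert 102: h=12, slot 12 empty -> index 12.
Insert 143: h=8, slot 8 empty -> index 8.
Insert 689: h=8, slot 8 occupied -> index 9.
Insert 130: h=8, slots 8,9,10 occupied -> index 11.
Insert 128: h=12, slot 12 occupied -> index 0.
Insert 615: h=0, slot 0 occupied -> index 1.
Table: [128, 615, ∅, ∅, ∅, ∅, ∅, ∅, 143, 689, 246, 130, 102]
Lookup 130: h=8, probe 8,9,10,11 → found at 11.

4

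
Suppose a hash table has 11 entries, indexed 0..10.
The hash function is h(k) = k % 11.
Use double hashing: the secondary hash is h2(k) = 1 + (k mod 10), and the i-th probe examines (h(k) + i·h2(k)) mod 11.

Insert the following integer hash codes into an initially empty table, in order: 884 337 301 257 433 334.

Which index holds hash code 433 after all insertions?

8

884: h=4 → slot 4
337: h=7 → slot 7
301: h=4, h2=2, probe 4,6 → slot 6
257: h=4, h2=8, probe 4,1 → slot 1
433: h=4, h2=4, probe 4,8 → slot 8
334: h=4, h2=5, probe 4,9 → slot 9
Table: [∅, 257, ∅, ∅, 884, ∅, 301, 337, 433, 334, ∅]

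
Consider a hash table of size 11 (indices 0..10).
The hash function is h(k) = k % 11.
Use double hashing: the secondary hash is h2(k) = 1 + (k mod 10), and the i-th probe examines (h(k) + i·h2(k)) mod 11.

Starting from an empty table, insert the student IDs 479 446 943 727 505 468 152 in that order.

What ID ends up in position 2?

446

479: h=6 => slot 6
446: h=6, h2=7, probe 6,2 => slot 2
943: h=8 => slot 8
727: h=1 => slot 1
505: h=10 => slot 10
468: h=6, h2=9, probe 6,4 => slot 4
152: h=9 => slot 9
Table: [—, 727, 446, —, 468, —, 479, —, 943, 152, 505]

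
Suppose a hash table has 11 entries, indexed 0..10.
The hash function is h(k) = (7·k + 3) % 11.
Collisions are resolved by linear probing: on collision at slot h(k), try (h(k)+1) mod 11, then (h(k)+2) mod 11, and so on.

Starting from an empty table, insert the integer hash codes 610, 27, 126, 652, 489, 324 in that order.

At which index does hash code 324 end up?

610 hashes to 5; slot 5 is free → place at 5.
27 hashes to 5; 5 taken → place at 6.
126 hashes to 5; 5,6 taken → place at 7.
652 hashes to 2; slot 2 is free → place at 2.
489 hashes to 5; 5,6,7 taken → place at 8.
324 hashes to 5; 5,6,7,8 taken → place at 9.
Table: [., ., 652, ., ., 610, 27, 126, 489, 324, .]

9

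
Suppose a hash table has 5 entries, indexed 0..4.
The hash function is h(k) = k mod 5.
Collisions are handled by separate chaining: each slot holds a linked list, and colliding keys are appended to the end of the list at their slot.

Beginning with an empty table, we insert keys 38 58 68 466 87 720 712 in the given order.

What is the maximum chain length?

3

Insert 38: h=3, bucket 3 empty → new chain.
Insert 58: h=3, bucket 3 nonempty → append to chain.
Insert 68: h=3, bucket 3 nonempty → append to chain.
Insert 466: h=1, bucket 1 empty → new chain.
Insert 87: h=2, bucket 2 empty → new chain.
Insert 720: h=0, bucket 0 empty → new chain.
Insert 712: h=2, bucket 2 nonempty → append to chain.
Final buckets:
0: 720
1: 466
2: 87 -> 712
3: 38 -> 58 -> 68
4: —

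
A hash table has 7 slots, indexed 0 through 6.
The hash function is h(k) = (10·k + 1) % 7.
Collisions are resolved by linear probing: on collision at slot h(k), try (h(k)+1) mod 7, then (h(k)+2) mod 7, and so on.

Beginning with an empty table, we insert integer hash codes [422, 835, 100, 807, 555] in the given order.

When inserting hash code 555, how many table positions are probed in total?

422 hashes to 0; slot 0 is free -> place at 0.
835 hashes to 0; 0 taken -> place at 1.
100 hashes to 0; 0,1 taken -> place at 2.
807 hashes to 0; 0,1,2 taken -> place at 3.
555 hashes to 0; 0,1,2,3 taken -> place at 4.
Table: [422, 835, 100, 807, 555, —, —]

5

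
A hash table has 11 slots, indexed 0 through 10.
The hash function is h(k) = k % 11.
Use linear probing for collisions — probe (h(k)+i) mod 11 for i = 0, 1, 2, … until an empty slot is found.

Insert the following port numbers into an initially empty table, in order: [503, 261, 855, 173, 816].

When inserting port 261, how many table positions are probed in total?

503: h=8 → slot 8
261: h=8, probe 8,9 → slot 9
855: h=8, probe 8,9,10 → slot 10
173: h=8, probe 8,9,10,0 → slot 0
816: h=2 → slot 2
Table: [173, ∅, 816, ∅, ∅, ∅, ∅, ∅, 503, 261, 855]

2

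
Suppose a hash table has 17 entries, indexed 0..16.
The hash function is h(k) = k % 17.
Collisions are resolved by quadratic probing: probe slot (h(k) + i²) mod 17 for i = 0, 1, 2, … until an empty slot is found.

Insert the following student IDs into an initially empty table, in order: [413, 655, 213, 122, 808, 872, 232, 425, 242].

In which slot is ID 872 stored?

6

Insert 413: h=5, slot 5 empty => index 5.
Insert 655: h=9, slot 9 empty => index 9.
Insert 213: h=9, slot 9 occupied => index 10.
Insert 122: h=3, slot 3 empty => index 3.
Insert 808: h=9, slots 9,10 occupied => index 13.
Insert 872: h=5, slot 5 occupied => index 6.
Insert 232: h=11, slot 11 empty => index 11.
Insert 425: h=0, slot 0 empty => index 0.
Insert 242: h=4, slot 4 empty => index 4.
Table: [425, ∅, ∅, 122, 242, 413, 872, ∅, ∅, 655, 213, 232, ∅, 808, ∅, ∅, ∅]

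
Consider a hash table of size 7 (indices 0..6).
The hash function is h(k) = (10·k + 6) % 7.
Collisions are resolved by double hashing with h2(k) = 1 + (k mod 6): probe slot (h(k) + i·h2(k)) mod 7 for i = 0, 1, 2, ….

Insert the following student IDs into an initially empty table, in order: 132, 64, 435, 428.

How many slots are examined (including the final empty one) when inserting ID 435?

132: h=3 => slot 3
64: h=2 => slot 2
435: h=2, h2=4, probe 2,6 => slot 6
428: h=2, h2=3, probe 2,5 => slot 5
Table: [-, -, 64, 132, -, 428, 435]

2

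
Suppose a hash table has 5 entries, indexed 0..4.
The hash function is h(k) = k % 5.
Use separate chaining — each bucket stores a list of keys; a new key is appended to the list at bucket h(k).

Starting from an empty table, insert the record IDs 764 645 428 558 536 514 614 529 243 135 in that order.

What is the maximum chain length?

4

764 → bucket 4
645 → bucket 0
428 → bucket 3
558 → bucket 3 (collision)
536 → bucket 1
514 → bucket 4 (collision)
614 → bucket 4 (collision)
529 → bucket 4 (collision)
243 → bucket 3 (collision)
135 → bucket 0 (collision)
Final buckets:
0: 645 -> 135
1: 536
2: -
3: 428 -> 558 -> 243
4: 764 -> 514 -> 614 -> 529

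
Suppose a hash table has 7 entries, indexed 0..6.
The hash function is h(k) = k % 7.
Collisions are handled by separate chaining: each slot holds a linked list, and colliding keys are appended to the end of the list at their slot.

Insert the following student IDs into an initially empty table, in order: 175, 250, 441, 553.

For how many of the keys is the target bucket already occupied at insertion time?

2

Insert 175: h=0, bucket 0 empty → new chain.
Insert 250: h=5, bucket 5 empty → new chain.
Insert 441: h=0, bucket 0 nonempty → append to chain.
Insert 553: h=0, bucket 0 nonempty → append to chain.
Final buckets:
0: 175 -> 441 -> 553
1: -
2: -
3: -
4: -
5: 250
6: -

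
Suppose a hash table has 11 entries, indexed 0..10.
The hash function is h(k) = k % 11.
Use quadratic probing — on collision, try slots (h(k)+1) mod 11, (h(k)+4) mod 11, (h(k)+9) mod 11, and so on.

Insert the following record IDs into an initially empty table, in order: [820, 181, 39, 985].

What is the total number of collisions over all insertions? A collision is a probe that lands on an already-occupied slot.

820 hashes to 6; slot 6 is free → place at 6.
181 hashes to 5; slot 5 is free → place at 5.
39 hashes to 6; 6 taken → place at 7.
985 hashes to 6; 6,7 taken → place at 10.
Table: [., ., ., ., ., 181, 820, 39, ., ., 985]

3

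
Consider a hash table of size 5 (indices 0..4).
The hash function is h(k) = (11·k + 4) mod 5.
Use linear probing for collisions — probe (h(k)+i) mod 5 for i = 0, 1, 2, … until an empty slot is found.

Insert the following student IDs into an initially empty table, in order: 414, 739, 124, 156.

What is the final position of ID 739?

Insert 414: h=3, slot 3 empty => index 3.
Insert 739: h=3, slot 3 occupied => index 4.
Insert 124: h=3, slots 3,4 occupied => index 0.
Insert 156: h=0, slot 0 occupied => index 1.
Table: [124, 156, —, 414, 739]

4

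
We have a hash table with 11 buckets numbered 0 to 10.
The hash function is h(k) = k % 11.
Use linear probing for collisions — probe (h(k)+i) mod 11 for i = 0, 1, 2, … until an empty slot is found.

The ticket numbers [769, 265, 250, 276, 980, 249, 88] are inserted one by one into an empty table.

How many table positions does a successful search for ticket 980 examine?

3

769: h=10 => slot 10
265: h=1 => slot 1
250: h=8 => slot 8
276: h=1, probe 1,2 => slot 2
980: h=1, probe 1,2,3 => slot 3
249: h=7 => slot 7
88: h=0 => slot 0
Table: [88, 265, 276, 980, ∅, ∅, ∅, 249, 250, ∅, 769]
Lookup 980: h=1, probe 1,2,3 → found at 3.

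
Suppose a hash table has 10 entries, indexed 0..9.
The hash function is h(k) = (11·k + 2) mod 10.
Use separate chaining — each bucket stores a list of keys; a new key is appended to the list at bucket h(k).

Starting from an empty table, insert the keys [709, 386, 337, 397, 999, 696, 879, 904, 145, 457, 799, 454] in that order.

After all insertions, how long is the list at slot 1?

709 -> bucket 1
386 -> bucket 8
337 -> bucket 9
397 -> bucket 9 (collision)
999 -> bucket 1 (collision)
696 -> bucket 8 (collision)
879 -> bucket 1 (collision)
904 -> bucket 6
145 -> bucket 7
457 -> bucket 9 (collision)
799 -> bucket 1 (collision)
454 -> bucket 6 (collision)
Final buckets:
0: -
1: 709 -> 999 -> 879 -> 799
2: -
3: -
4: -
5: -
6: 904 -> 454
7: 145
8: 386 -> 696
9: 337 -> 397 -> 457

4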